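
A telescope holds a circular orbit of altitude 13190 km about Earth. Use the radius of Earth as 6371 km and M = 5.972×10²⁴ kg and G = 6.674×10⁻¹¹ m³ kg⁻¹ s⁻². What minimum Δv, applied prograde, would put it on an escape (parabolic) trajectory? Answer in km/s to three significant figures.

μ = GM = 6.674×10⁻¹¹ × 5.972×10²⁴ = 3.986×10¹⁴ m³/s².
r = 6371 + 13190 = 19561 km = 1.9561×10⁷ m.
Circular speed v_c = √(μ/r) = 4514 m/s.
Escape speed v_esc = √(2μ/r) = √2 × v_c = 6384 m/s.
Δv = v_esc − v_c = 1870 m/s = 1.870 km/s.

Δv ≈ 1.87 km/s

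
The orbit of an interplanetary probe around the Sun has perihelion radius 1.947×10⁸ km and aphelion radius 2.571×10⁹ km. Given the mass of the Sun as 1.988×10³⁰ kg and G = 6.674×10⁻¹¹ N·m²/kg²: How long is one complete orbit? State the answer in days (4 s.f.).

μ = GM = 6.674×10⁻¹¹ × 1.988×10³⁰ = 1.327×10²⁰ m³/s².
Semi-major axis a = (r_p + r_a)/2 = (1.9470×10⁸ + 2.5710×10⁹)/2 = 1.3828×10⁹ km = 1.383×10¹² m.
By Kepler's third law T = 2π√(a³/μ) = 2π × 1.412×10⁸ = 8.870×10⁸ s.
= 10270 days.

T ≈ 10270 days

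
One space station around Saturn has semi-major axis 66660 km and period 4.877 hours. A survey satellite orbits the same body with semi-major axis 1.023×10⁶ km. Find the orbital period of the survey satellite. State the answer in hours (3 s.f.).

T₂ ≈ 293 hours

Kepler's third law: T² ∝ a³, so T₂ = T₁ (a₂/a₁)^(3/2).
a₂/a₁ = 15.35, (a₂/a₁)^(3/2) = 60.12.
T₂ = 4.877 × 60.12 = 293.2 hours.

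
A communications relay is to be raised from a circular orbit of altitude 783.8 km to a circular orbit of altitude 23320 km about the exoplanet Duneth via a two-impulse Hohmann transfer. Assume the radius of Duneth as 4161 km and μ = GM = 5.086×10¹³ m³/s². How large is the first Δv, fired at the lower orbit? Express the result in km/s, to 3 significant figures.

Δv ≈ 0.968 km/s

r₁ = 4161 + 783.8 = 4944.8 km = 4.9448×10⁶ m.
r₂ = 4161 + 23320 = 27481 km = 2.7481×10⁷ m.
Transfer ellipse a_t = (r₁ + r₂)/2 = 1.621×10⁷ m.
At r₁: circular v_c1 = √(μ/r₁) = 3207 m/s; transfer-periapsis v_p = √[μ(2/r₁ − 1/a_t)] = 4175 m/s.
Δv₁ = v_p − v_c1 = 968.3 m/s.
= 0.9683 km/s.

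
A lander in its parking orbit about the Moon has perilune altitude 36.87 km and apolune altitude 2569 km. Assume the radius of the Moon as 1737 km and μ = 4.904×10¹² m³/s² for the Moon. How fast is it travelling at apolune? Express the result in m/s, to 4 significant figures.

v ≈ 815.2 m/s

r_p = 1737 + 36.87 = 1773.9 km = 1.7739×10⁶ m.
r_a = 1737 + 2569 = 4306.0 km = 4.3060×10⁶ m.
Semi-major axis a = (r_p + r_a)/2 = 3039.9 km = 3.040×10⁶ m.
Vis-viva: v² = μ(2/r − 1/a) = 4.904×10¹² × (4.645×10⁻⁷ − 3.290×10⁻⁷) = 6.646×10⁵ m²/s².
v = 815.2 m/s.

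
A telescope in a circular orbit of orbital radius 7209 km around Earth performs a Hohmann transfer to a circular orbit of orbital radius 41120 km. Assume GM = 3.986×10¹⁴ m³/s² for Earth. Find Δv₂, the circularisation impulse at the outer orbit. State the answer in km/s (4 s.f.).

Δv ≈ 1.413 km/s

r₁ = 7209 km = 7.209×10⁶ m.
r₂ = 41120 km = 4.112×10⁷ m.
Transfer ellipse a_t = (r₁ + r₂)/2 = 2.416×10⁷ m.
At r₁: circular v_c1 = √(μ/r₁) = 7436 m/s; transfer-perigee v_p = √[μ(2/r₁ − 1/a_t)] = 9700 m/s.
At r₂: circular v_c2 = √(μ/r₂) = 3113 m/s; transfer-apogee v_a = √[μ(2/r₂ − 1/a_t)] = 1701 m/s.
Δv₂ = v_c2 − v_a = 1413 m/s.
= 1.413 km/s.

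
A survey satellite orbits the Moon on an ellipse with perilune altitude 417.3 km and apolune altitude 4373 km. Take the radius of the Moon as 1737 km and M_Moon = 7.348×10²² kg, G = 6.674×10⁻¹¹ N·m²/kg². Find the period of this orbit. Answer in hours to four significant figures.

μ = GM = 6.674×10⁻¹¹ × 7.348×10²² = 4.904×10¹² m³/s².
r_p = 1737 + 417.3 = 2154.3 km = 2.1543×10⁶ m.
r_a = 1737 + 4373 = 6110.0 km = 6.1100×10⁶ m.
Semi-major axis a = (r_p + r_a)/2 = (2154.3 + 6110.0)/2 = 4132.1 km = 4.132×10⁶ m.
By Kepler's third law T = 2π√(a³/μ) = 2π × 3.793×10³ = 2.383×10⁴ s.
= 6.620 hours.

T ≈ 6.620 hours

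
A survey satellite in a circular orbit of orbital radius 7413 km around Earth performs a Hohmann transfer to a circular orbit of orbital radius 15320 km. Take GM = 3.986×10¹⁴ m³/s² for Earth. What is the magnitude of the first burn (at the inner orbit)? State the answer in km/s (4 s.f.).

Δv ≈ 1.180 km/s

r₁ = 7413 km = 7.413×10⁶ m.
r₂ = 15320 km = 1.532×10⁷ m.
Transfer ellipse a_t = (r₁ + r₂)/2 = 1.137×10⁷ m.
At r₁: circular v_c1 = √(μ/r₁) = 7333 m/s; transfer-perigee v_p = √[μ(2/r₁ − 1/a_t)] = 8513 m/s.
Δv₁ = v_p − v_c1 = 1180 m/s.
= 1.180 km/s.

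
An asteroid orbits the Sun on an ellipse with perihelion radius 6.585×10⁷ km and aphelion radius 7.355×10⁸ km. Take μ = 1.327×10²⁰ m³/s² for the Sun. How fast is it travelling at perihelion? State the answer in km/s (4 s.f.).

v ≈ 60.82 km/s

Semi-major axis a = (r_p + r_a)/2 = 4.0068×10⁸ km = 4.007×10¹¹ m.
Vis-viva: v² = μ(2/r − 1/a) = 1.327×10²⁰ × (3.037×10⁻¹¹ − 2.496×10⁻¹²) = 3.699×10⁹ m²/s².
v = 60820 m/s = 60.82 km/s.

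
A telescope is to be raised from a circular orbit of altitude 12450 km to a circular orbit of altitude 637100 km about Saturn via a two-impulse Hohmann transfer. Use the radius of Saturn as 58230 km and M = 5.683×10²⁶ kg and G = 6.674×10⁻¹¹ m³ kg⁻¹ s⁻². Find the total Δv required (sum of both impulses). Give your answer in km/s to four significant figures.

Δv_total ≈ 12.26 km/s

μ = GM = 6.674×10⁻¹¹ × 5.683×10²⁶ = 3.793×10¹⁶ m³/s².
r₁ = 58230 + 12450 = 70680 km = 7.0680×10⁷ m.
r₂ = 58230 + 637100 = 695330 km = 6.9533×10⁸ m.
Transfer ellipse a_t = (r₁ + r₂)/2 = 3.830×10⁸ m.
At r₁: circular v_c1 = √(μ/r₁) = 23170 m/s; transfer-perikrone v_p = √[μ(2/r₁ − 1/a_t)] = 31210 m/s.
Δv₁ = v_p − v_c1 = 8047 m/s.
At r₂: circular v_c2 = √(μ/r₂) = 7386 m/s; transfer-apokrone v_a = √[μ(2/r₂ − 1/a_t)] = 3173 m/s.
Δv₂ = v_c2 − v_a = 4213 m/s.
Total Δv = Δv₁ + Δv₂ = 12260 m/s = 12.26 km/s.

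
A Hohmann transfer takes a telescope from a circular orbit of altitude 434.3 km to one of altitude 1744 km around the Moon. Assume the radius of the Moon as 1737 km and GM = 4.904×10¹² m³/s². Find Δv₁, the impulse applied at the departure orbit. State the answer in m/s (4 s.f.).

Δv ≈ 165.1 m/s

r₁ = 1737 + 434.3 = 2171.3 km = 2.1713×10⁶ m.
r₂ = 1737 + 1744 = 3481.0 km = 3.4810×10⁶ m.
Transfer ellipse a_t = (r₁ + r₂)/2 = 2.826×10⁶ m.
At r₁: circular v_c1 = √(μ/r₁) = 1503 m/s; transfer-perilune v_p = √[μ(2/r₁ − 1/a_t)] = 1668 m/s.
Δv₁ = v_p − v_c1 = 165.1 m/s.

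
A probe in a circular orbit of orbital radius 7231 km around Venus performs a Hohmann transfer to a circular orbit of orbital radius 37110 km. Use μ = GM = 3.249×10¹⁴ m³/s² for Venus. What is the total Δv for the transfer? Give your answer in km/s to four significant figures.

r₁ = 7231 km = 7.231×10⁶ m.
r₂ = 37110 km = 3.711×10⁷ m.
Transfer ellipse a_t = (r₁ + r₂)/2 = 2.217×10⁷ m.
At r₁: circular v_c1 = √(μ/r₁) = 6703 m/s; transfer-periapsis v_p = √[μ(2/r₁ − 1/a_t)] = 8672 m/s.
Δv₁ = v_p − v_c1 = 1969 m/s.
At r₂: circular v_c2 = √(μ/r₂) = 2959 m/s; transfer-apoapsis v_a = √[μ(2/r₂ − 1/a_t)] = 1690 m/s.
Δv₂ = v_c2 − v_a = 1269 m/s.
Total Δv = Δv₁ + Δv₂ = 3238 m/s = 3.238 km/s.

Δv_total ≈ 3.238 km/s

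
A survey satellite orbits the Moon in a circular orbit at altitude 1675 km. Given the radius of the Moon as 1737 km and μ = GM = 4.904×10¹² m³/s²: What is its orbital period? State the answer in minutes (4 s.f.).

T ≈ 298.0 minutes

r = 1737 + 1675 = 3412.0 km = 3.4120×10⁶ m.
Kepler's third law: T = 2π√(r³/μ) = 2π√((3.412×10⁶)³ / 4.904×10¹²).
r³/μ = 8.100×10⁶ s², so T = 2π × 2.846×10³ = 1.788×10⁴ s.
Converting: 1.788×10⁴ s ÷ 60.00 = 298.0 minutes.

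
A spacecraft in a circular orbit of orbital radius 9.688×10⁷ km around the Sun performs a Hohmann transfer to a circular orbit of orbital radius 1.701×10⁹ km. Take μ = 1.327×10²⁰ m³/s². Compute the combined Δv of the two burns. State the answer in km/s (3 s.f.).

r₁ = 9.688×10⁷ km = 9.688×10¹⁰ m.
r₂ = 1.701×10⁹ km = 1.701×10¹² m.
Transfer ellipse a_t = (r₁ + r₂)/2 = 8.989×10¹¹ m.
At r₁: circular v_c1 = √(μ/r₁) = 37010 m/s; transfer-perihelion v_p = √[μ(2/r₁ − 1/a_t)] = 50910 m/s.
Δv₁ = v_p − v_c1 = 13900 m/s.
At r₂: circular v_c2 = √(μ/r₂) = 8832 m/s; transfer-aphelion v_a = √[μ(2/r₂ − 1/a_t)] = 2900 m/s.
Δv₂ = v_c2 − v_a = 5933 m/s.
Total Δv = Δv₁ + Δv₂ = 19830 m/s = 19.83 km/s.

Δv_total ≈ 19.8 km/s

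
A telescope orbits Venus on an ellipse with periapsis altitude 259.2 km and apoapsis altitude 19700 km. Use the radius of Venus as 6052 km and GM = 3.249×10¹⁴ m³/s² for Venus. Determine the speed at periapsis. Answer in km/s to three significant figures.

v ≈ 9.09 km/s

r_p = 6052 + 259.2 = 6311.2 km = 6.3112×10⁶ m.
r_a = 6052 + 19700 = 25752 km = 2.5752×10⁷ m.
Semi-major axis a = (r_p + r_a)/2 = 16032 km = 1.603×10⁷ m.
Vis-viva: v² = μ(2/r − 1/a) = 3.249×10¹⁴ × (3.169×10⁻⁷ − 6.238×10⁻⁸) = 8.269×10⁷ m²/s².
v = 9094 m/s = 9.094 km/s.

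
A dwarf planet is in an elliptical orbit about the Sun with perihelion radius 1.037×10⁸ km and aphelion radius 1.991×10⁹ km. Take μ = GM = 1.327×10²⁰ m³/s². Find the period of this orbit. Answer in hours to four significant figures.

T ≈ 162400 hours

Semi-major axis a = (r_p + r_a)/2 = (1.0370×10⁸ + 1.9910×10⁹)/2 = 1.0474×10⁹ km = 1.047×10¹² m.
By Kepler's third law T = 2π√(a³/μ) = 2π × 9.305×10⁷ = 5.846×10⁸ s.
= 1.624×10⁵ hours.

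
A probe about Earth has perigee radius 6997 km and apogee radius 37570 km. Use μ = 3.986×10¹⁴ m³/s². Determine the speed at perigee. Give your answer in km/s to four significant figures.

Semi-major axis a = (r_p + r_a)/2 = 22284 km = 2.228×10⁷ m.
Vis-viva: v² = μ(2/r − 1/a) = 3.986×10¹⁴ × (2.858×10⁻⁷ − 4.488×10⁻⁸) = 9.605×10⁷ m²/s².
v = 9800 m/s = 9.800 km/s.

v ≈ 9.800 km/s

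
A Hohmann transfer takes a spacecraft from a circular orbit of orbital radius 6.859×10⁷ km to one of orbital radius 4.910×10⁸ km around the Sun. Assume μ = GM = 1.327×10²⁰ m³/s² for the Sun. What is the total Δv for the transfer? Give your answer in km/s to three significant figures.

r₁ = 6.859×10⁷ km = 6.859×10¹⁰ m.
r₂ = 4.910×10⁸ km = 4.910×10¹¹ m.
Transfer ellipse a_t = (r₁ + r₂)/2 = 2.798×10¹¹ m.
At r₁: circular v_c1 = √(μ/r₁) = 43990 m/s; transfer-perihelion v_p = √[μ(2/r₁ − 1/a_t)] = 58270 m/s.
Δv₁ = v_p − v_c1 = 14280 m/s.
At r₂: circular v_c2 = √(μ/r₂) = 16440 m/s; transfer-aphelion v_a = √[μ(2/r₂ − 1/a_t)] = 8140 m/s.
Δv₂ = v_c2 − v_a = 8300 m/s.
Total Δv = Δv₁ + Δv₂ = 22580 m/s = 22.58 km/s.

Δv_total ≈ 22.6 km/s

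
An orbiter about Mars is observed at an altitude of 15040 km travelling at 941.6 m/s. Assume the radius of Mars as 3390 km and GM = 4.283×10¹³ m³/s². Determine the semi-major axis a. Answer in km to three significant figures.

a ≈ 11400 km

r = 3390 + 15040 = 18430 km = 1.843×10⁷ m.
Vis-viva rearranged: 1/a = 2/r − v²/μ = 1.085×10⁻⁷ − 2.070×10⁻⁸ = 8.782×10⁻⁸ m⁻¹.
a = 1.139×10⁷ m = 11387 km.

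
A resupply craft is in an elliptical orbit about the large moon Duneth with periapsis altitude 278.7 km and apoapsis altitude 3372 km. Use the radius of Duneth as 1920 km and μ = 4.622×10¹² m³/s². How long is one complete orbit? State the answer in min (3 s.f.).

T ≈ 353 min

r_p = 1920 + 278.7 = 2198.7 km = 2.1987×10⁶ m.
r_a = 1920 + 3372 = 5292.0 km = 5.2920×10⁶ m.
Semi-major axis a = (r_p + r_a)/2 = (2198.7 + 5292.0)/2 = 3745.3 km = 3.745×10⁶ m.
By Kepler's third law T = 2π√(a³/μ) = 2π × 3.372×10³ = 2.118×10⁴ s.
= 353.1 min.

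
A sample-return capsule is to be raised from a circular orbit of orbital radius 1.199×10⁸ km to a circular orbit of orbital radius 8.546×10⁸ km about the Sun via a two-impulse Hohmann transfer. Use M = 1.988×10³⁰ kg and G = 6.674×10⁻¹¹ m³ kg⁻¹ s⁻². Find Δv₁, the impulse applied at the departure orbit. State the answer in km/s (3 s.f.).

Δv ≈ 10.8 km/s

μ = GM = 6.674×10⁻¹¹ × 1.988×10³⁰ = 1.327×10²⁰ m³/s².
r₁ = 1.199×10⁸ km = 1.199×10¹¹ m.
r₂ = 8.546×10⁸ km = 8.546×10¹¹ m.
Transfer ellipse a_t = (r₁ + r₂)/2 = 4.872×10¹¹ m.
At r₁: circular v_c1 = √(μ/r₁) = 33270 m/s; transfer-perihelion v_p = √[μ(2/r₁ − 1/a_t)] = 44060 m/s.
Δv₁ = v_p − v_c1 = 10790 m/s.
= 10.79 km/s.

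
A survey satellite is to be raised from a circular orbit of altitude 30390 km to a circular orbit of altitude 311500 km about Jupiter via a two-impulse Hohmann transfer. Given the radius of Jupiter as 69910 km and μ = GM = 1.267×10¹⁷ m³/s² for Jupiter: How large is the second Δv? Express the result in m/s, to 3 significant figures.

r₁ = 69910 + 30390 = 100300 km = 1.0030×10⁸ m.
r₂ = 69910 + 311500 = 381410 km = 3.8141×10⁸ m.
Transfer ellipse a_t = (r₁ + r₂)/2 = 2.409×10⁸ m.
At r₁: circular v_c1 = √(μ/r₁) = 35540 m/s; transfer-perijove v_p = √[μ(2/r₁ − 1/a_t)] = 44730 m/s.
At r₂: circular v_c2 = √(μ/r₂) = 18230 m/s; transfer-apojove v_a = √[μ(2/r₂ − 1/a_t)] = 11760 m/s.
Δv₂ = v_c2 − v_a = 6464 m/s.

Δv ≈ 6460 m/s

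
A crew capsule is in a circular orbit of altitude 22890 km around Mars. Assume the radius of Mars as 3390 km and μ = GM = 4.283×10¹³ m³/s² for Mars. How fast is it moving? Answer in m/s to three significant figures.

r = 3390 + 22890 = 26280 km = 2.6280×10⁷ m.
For a circular orbit v = √(μ/r) = √(4.283×10¹³ / 2.628×10⁷) = √(1.630×10⁶) = 1277 m/s.

v ≈ 1280 m/s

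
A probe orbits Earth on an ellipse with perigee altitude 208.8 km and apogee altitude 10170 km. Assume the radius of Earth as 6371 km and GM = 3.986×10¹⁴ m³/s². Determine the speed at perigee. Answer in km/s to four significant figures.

v ≈ 9.310 km/s

r_p = 6371 + 208.8 = 6579.8 km = 6.5798×10⁶ m.
r_a = 6371 + 10170 = 16541 km = 1.6541×10⁷ m.
Semi-major axis a = (r_p + r_a)/2 = 11560 km = 1.156×10⁷ m.
Vis-viva: v² = μ(2/r − 1/a) = 3.986×10¹⁴ × (3.040×10⁻⁷ − 8.650×10⁻⁸) = 8.668×10⁷ m²/s².
v = 9310 m/s = 9.310 km/s.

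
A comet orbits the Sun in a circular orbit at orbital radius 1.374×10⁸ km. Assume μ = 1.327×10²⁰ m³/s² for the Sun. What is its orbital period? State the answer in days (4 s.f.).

T ≈ 321.5 days

r = 1.374×10⁸ km = 1.374×10¹¹ m.
Kepler's third law: T = 2π√(r³/μ) = 2π√((1.374×10¹¹)³ / 1.327×10²⁰).
r³/μ = 1.955×10¹³ s², so T = 2π × 4.421×10⁶ = 2.778×10⁷ s.
Converting: 2.778×10⁷ s ÷ 86400 = 321.5 days.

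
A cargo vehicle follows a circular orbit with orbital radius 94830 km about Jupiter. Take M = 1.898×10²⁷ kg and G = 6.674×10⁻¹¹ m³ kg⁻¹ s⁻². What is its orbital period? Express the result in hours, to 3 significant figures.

T ≈ 4.53 hours

μ = GM = 6.674×10⁻¹¹ × 1.898×10²⁷ = 1.267×10¹⁷ m³/s².
r = 94830 km = 9.483×10⁷ m.
Kepler's third law: T = 2π√(r³/μ) = 2π√((9.483×10⁷)³ / 1.267×10¹⁷).
r³/μ = 6.732×10⁶ s², so T = 2π × 2.595×10³ = 1.630×10⁴ s.
Converting: 1.630×10⁴ s ÷ 3600 = 4.529 hours.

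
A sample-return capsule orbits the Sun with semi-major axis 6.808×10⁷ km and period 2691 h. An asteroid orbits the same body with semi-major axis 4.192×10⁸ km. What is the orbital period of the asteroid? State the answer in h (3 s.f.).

T₂ ≈ 41100 h

Kepler's third law: T² ∝ a³, so T₂ = T₁ (a₂/a₁)^(3/2).
a₂/a₁ = 6.157, (a₂/a₁)^(3/2) = 15.28.
T₂ = 2691 × 15.28 = 41120 h.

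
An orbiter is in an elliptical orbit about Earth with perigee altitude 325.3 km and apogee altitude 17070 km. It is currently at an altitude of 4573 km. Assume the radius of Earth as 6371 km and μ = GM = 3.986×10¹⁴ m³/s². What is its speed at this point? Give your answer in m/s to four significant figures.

v ≈ 6811 m/s

r_p = 6371 + 325.3 = 6696.3 km = 6.6963×10⁶ m.
r_a = 6371 + 17070 = 23441 km = 2.3441×10⁷ m.
r = 6371 + 4573 = 10944 km = 1.094×10⁷ m.
Semi-major axis a = (r_p + r_a)/2 = 15069 km = 1.507×10⁷ m.
Vis-viva: v² = μ(2/r − 1/a) = 3.986×10¹⁴ × (1.827×10⁻⁷ − 6.636×10⁻⁸) = 4.639×10⁷ m²/s².
v = 6811 m/s.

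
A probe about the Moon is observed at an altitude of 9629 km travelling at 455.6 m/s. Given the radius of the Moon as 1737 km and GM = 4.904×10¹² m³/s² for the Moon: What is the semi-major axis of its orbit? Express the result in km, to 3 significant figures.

r = 1737 + 9629 = 11366 km = 1.137×10⁷ m.
Specific orbital energy ε = v²/2 − μ/r = (455.6)²/2 − 4.904×10¹²/1.137×10⁷ = -3.277×10⁵ J/kg.
Since ε = −μ/(2a), a = −μ/(2ε) = 7.483×10⁶ m = 7483.0 km.

a ≈ 7480 km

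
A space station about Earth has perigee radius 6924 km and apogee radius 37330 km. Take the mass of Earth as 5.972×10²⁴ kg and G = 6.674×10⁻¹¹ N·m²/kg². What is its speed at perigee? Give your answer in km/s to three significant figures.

μ = GM = 6.674×10⁻¹¹ × 5.972×10²⁴ = 3.986×10¹⁴ m³/s².
Semi-major axis a = (r_p + r_a)/2 = 22127 km = 2.213×10⁷ m.
Vis-viva: v² = μ(2/r − 1/a) = 3.986×10¹⁴ × (2.889×10⁻⁷ − 4.519×10⁻⁸) = 9.711×10⁷ m²/s².
v = 9855 m/s = 9.855 km/s.

v ≈ 9.85 km/s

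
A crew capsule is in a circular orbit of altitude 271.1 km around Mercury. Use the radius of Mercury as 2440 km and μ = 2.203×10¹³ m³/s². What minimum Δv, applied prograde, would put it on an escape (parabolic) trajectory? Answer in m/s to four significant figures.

r = 2440 + 271.1 = 2711.1 km = 2.7111×10⁶ m.
Circular speed v_c = √(μ/r) = 2851 m/s.
Escape speed v_esc = √(2μ/r) = √2 × v_c = 4031 m/s.
Δv = v_esc − v_c = 1181 m/s.

Δv ≈ 1181 m/s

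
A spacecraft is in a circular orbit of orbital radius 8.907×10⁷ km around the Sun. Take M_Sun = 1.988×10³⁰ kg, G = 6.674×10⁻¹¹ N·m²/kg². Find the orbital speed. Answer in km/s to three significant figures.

μ = GM = 6.674×10⁻¹¹ × 1.988×10³⁰ = 1.327×10²⁰ m³/s².
r = 8.907×10⁷ km = 8.907×10¹⁰ m.
For a circular orbit v = √(μ/r) = √(1.327×10²⁰ / 8.907×10¹⁰) = √(1.490×10⁹) = 38600 m/s.
That is 38.60 km/s.

v ≈ 38.6 km/s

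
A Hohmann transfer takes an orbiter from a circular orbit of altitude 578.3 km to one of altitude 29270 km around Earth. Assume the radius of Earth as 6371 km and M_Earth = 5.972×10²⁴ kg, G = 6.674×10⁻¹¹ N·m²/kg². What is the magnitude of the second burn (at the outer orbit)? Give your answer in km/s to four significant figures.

μ = GM = 6.674×10⁻¹¹ × 5.972×10²⁴ = 3.986×10¹⁴ m³/s².
r₁ = 6371 + 578.3 = 6949.3 km = 6.9493×10⁶ m.
r₂ = 6371 + 29270 = 35641 km = 3.5641×10⁷ m.
Transfer ellipse a_t = (r₁ + r₂)/2 = 2.130×10⁷ m.
At r₁: circular v_c1 = √(μ/r₁) = 7573 m/s; transfer-perigee v_p = √[μ(2/r₁ − 1/a_t)] = 9798 m/s.
At r₂: circular v_c2 = √(μ/r₂) = 3344 m/s; transfer-apogee v_a = √[μ(2/r₂ − 1/a_t)] = 1910 m/s.
Δv₂ = v_c2 − v_a = 1434 m/s.
= 1.434 km/s.

Δv ≈ 1.434 km/s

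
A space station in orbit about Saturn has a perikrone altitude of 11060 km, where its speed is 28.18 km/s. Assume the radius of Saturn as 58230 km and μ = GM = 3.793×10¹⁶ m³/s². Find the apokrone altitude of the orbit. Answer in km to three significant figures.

apokrone altitude ≈ 1.25×10⁵ km

r_p = 58230 + 11060 = 69290 km = 6.929×10⁷ m.
Specific energy ε = v²/2 − μ/r = -1.504×10⁸ J/kg, so a = −μ/(2ε) = 1.261×10⁸ m.
The apsides satisfy r_p + r_a = 2a, so the apokrone radius is 2a − r_p = 1.830×10⁸ m = 1.8298×10⁵ km.
Apokrone altitude = 1.8298×10⁵ − 58230 = 1.2475×10⁵ km.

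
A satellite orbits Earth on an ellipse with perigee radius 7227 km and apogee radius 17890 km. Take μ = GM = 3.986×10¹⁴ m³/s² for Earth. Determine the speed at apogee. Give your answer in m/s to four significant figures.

v ≈ 3581 m/s

Semi-major axis a = (r_p + r_a)/2 = 12558 km = 1.256×10⁷ m.
Vis-viva: v² = μ(2/r − 1/a) = 3.986×10¹⁴ × (1.118×10⁻⁷ − 7.963×10⁻⁸) = 1.282×10⁷ m²/s².
v = 3581 m/s.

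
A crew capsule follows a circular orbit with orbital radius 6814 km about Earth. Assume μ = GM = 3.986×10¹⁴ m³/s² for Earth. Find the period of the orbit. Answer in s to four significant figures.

r = 6814 km = 6.814×10⁶ m.
Kepler's third law: T = 2π√(r³/μ) = 2π√((6.814×10⁶)³ / 3.986×10¹⁴).
r³/μ = 7.937×10⁵ s², so T = 2π × 8.909×10² = 5.598×10³ s.

T ≈ 5598 s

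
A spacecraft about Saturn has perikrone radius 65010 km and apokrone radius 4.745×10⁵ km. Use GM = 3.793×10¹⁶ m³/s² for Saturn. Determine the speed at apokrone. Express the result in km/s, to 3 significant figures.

v ≈ 4.39 km/s

Semi-major axis a = (r_p + r_a)/2 = 2.6976×10⁵ km = 2.698×10⁸ m.
Vis-viva: v² = μ(2/r − 1/a) = 3.793×10¹⁶ × (4.215×10⁻⁹ − 3.707×10⁻⁹) = 1.926×10⁷ m²/s².
v = 4389 m/s = 4.389 km/s.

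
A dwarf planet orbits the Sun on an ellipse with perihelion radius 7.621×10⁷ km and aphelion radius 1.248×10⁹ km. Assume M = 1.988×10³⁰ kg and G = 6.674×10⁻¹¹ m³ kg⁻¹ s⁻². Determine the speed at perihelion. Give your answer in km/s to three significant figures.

μ = GM = 6.674×10⁻¹¹ × 1.988×10³⁰ = 1.327×10²⁰ m³/s².
Semi-major axis a = (r_p + r_a)/2 = 6.6210×10⁸ km = 6.621×10¹¹ m.
Vis-viva: v² = μ(2/r − 1/a) = 1.327×10²⁰ × (2.624×10⁻¹¹ − 1.510×10⁻¹²) = 3.282×10⁹ m²/s².
v = 57280 m/s = 57.28 km/s.

v ≈ 57.3 km/s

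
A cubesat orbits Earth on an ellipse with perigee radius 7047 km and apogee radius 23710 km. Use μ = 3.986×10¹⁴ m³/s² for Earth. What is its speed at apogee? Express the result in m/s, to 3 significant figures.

Semi-major axis a = (r_p + r_a)/2 = 15378 km = 1.538×10⁷ m.
Vis-viva: v² = μ(2/r − 1/a) = 3.986×10¹⁴ × (8.435×10⁻⁸ − 6.503×10⁻⁸) = 7.704×10⁶ m²/s².
v = 2776 m/s.

v ≈ 2780 m/s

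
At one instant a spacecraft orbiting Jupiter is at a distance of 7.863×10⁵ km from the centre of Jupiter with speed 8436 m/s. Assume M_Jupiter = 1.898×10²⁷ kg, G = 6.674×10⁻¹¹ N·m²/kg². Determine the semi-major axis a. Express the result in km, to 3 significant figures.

a ≈ 5.05×10⁵ km

μ = GM = 6.674×10⁻¹¹ × 1.898×10²⁷ = 1.267×10¹⁷ m³/s².
r = 7.863×10⁸ m.
Vis-viva rearranged: 1/a = 2/r − v²/μ = 2.544×10⁻⁹ − 5.618×10⁻¹⁰ = 1.982×10⁻⁹ m⁻¹.
a = 5.046×10⁸ m = 5.0461×10⁵ km.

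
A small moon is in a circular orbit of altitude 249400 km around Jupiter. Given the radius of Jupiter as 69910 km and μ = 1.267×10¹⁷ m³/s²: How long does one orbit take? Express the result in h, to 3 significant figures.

T ≈ 28.0 h

r = 69910 + 249400 = 319310 km = 3.1931×10⁸ m.
Kepler's third law: T = 2π√(r³/μ) = 2π√((3.193×10⁸)³ / 1.267×10¹⁷).
r³/μ = 2.570×10⁸ s², so T = 2π × 1.603×10⁴ = 1.007×10⁵ s.
Converting: 1.007×10⁵ s ÷ 3600 = 27.98 h.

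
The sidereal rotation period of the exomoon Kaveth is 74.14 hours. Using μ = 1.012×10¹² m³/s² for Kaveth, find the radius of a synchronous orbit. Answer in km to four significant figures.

T = 74.14 hours = 2.669×10⁵ s.
A synchronous orbit has period T, so by Kepler's third law a = (μT²/4π²)^(1/3).
μT²/4π² = 1.012×10¹² × (2.669×10⁵)² / 39.48 = 1.826×10²¹ m³.
a = 1.222×10⁷ m = 12223 km.

r_sync ≈ 12220 km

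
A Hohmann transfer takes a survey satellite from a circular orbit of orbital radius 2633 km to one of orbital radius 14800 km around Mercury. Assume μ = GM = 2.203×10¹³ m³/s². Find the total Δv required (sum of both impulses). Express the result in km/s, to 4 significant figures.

Δv_total ≈ 1.426 km/s

r₁ = 2633 km = 2.633×10⁶ m.
r₂ = 14800 km = 1.480×10⁷ m.
Transfer ellipse a_t = (r₁ + r₂)/2 = 8.716×10⁶ m.
At r₁: circular v_c1 = √(μ/r₁) = 2893 m/s; transfer-periherm v_p = √[μ(2/r₁ − 1/a_t)] = 3769 m/s.
Δv₁ = v_p − v_c1 = 876.6 m/s.
At r₂: circular v_c2 = √(μ/r₂) = 1220 m/s; transfer-apoherm v_a = √[μ(2/r₂ − 1/a_t)] = 670.5 m/s.
Δv₂ = v_c2 − v_a = 549.5 m/s.
Total Δv = Δv₁ + Δv₂ = 1426 m/s = 1.426 km/s.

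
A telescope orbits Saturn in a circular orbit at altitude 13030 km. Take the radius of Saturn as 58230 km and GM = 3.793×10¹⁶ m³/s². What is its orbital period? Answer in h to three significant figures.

T ≈ 5.39 h

r = 58230 + 13030 = 71260 km = 7.1260×10⁷ m.
Kepler's third law: T = 2π√(r³/μ) = 2π√((7.126×10⁷)³ / 3.793×10¹⁶).
r³/μ = 9.540×10⁶ s², so T = 2π × 3.089×10³ = 1.941×10⁴ s.
Converting: 1.941×10⁴ s ÷ 3600 = 5.391 h.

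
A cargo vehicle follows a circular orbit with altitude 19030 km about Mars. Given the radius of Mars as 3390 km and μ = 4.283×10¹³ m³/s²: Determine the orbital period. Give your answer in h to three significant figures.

T ≈ 28.3 h

r = 3390 + 19030 = 22420 km = 2.2420×10⁷ m.
Kepler's third law: T = 2π√(r³/μ) = 2π√((2.242×10⁷)³ / 4.283×10¹³).
r³/μ = 2.631×10⁸ s², so T = 2π × 1.622×10⁴ = 1.019×10⁵ s.
Converting: 1.019×10⁵ s ÷ 3600 = 28.31 h.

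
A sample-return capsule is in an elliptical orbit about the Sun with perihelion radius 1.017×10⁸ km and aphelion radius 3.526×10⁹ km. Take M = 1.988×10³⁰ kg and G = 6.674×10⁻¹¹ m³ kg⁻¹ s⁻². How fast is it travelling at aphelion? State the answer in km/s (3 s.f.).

v ≈ 1.45 km/s

μ = GM = 6.674×10⁻¹¹ × 1.988×10³⁰ = 1.327×10²⁰ m³/s².
Semi-major axis a = (r_p + r_a)/2 = 1.8138×10⁹ km = 1.814×10¹² m.
Vis-viva: v² = μ(2/r − 1/a) = 1.327×10²⁰ × (5.672×10⁻¹³ − 5.513×10⁻¹³) = 2.110×10⁶ m²/s².
v = 1453 m/s = 1.453 km/s.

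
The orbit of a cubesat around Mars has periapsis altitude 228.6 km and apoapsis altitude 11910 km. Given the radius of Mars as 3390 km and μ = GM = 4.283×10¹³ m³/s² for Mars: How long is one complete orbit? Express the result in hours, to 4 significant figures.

T ≈ 7.759 hours

r_p = 3390 + 228.6 = 3618.6 km = 3.6186×10⁶ m.
r_a = 3390 + 11910 = 15300 km = 1.5300×10⁷ m.
Semi-major axis a = (r_p + r_a)/2 = (3618.6 + 15300)/2 = 9459.3 km = 9.459×10⁶ m.
By Kepler's third law T = 2π√(a³/μ) = 2π × 4.445×10³ = 2.793×10⁴ s.
= 7.759 hours.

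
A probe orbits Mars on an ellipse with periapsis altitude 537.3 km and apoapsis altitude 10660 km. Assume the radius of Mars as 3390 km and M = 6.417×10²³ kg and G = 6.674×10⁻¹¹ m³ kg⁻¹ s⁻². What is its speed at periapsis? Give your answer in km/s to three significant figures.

v ≈ 4.13 km/s

μ = GM = 6.674×10⁻¹¹ × 6.417×10²³ = 4.283×10¹³ m³/s².
r_p = 3390 + 537.3 = 3927.3 km = 3.9273×10⁶ m.
r_a = 3390 + 10660 = 14050 km = 1.4050×10⁷ m.
Semi-major axis a = (r_p + r_a)/2 = 8988.6 km = 8.989×10⁶ m.
Vis-viva: v² = μ(2/r − 1/a) = 4.283×10¹³ × (5.093×10⁻⁷ − 1.113×10⁻⁷) = 1.705×10⁷ m²/s².
v = 4129 m/s = 4.129 km/s.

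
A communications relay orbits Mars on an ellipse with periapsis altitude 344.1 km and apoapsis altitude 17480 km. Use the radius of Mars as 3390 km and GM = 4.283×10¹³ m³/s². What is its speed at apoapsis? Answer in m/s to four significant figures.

r_p = 3390 + 344.1 = 3734.1 km = 3.7341×10⁶ m.
r_a = 3390 + 17480 = 20870 km = 2.0870×10⁷ m.
Semi-major axis a = (r_p + r_a)/2 = 12302 km = 1.230×10⁷ m.
Vis-viva: v² = μ(2/r − 1/a) = 4.283×10¹³ × (9.583×10⁻⁸ − 8.129×10⁻⁸) = 6.229×10⁵ m²/s².
v = 789.3 m/s.

v ≈ 789.3 m/s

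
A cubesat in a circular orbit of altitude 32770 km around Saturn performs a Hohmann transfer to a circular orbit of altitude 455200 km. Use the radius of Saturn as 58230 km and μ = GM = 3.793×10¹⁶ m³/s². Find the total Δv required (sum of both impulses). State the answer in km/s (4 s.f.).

r₁ = 58230 + 32770 = 91000 km = 9.1000×10⁷ m.
r₂ = 58230 + 455200 = 513430 km = 5.1343×10⁸ m.
Transfer ellipse a_t = (r₁ + r₂)/2 = 3.022×10⁸ m.
At r₁: circular v_c1 = √(μ/r₁) = 20420 m/s; transfer-perikrone v_p = √[μ(2/r₁ − 1/a_t)] = 26610 m/s.
Δv₁ = v_p − v_c1 = 6195 m/s.
At r₂: circular v_c2 = √(μ/r₂) = 8595 m/s; transfer-apokrone v_a = √[μ(2/r₂ − 1/a_t)] = 4716 m/s.
Δv₂ = v_c2 − v_a = 3879 m/s.
Total Δv = Δv₁ + Δv₂ = 10070 m/s = 10.07 km/s.

Δv_total ≈ 10.07 km/s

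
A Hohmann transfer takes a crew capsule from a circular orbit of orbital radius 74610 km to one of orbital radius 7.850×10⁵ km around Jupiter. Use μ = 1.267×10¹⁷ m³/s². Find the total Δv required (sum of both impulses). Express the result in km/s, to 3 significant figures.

Δv_total ≈ 21.9 km/s

r₁ = 74610 km = 7.461×10⁷ m.
r₂ = 7.850×10⁵ km = 7.850×10⁸ m.
Transfer ellipse a_t = (r₁ + r₂)/2 = 4.298×10⁸ m.
At r₁: circular v_c1 = √(μ/r₁) = 41210 m/s; transfer-perijove v_p = √[μ(2/r₁ − 1/a_t)] = 55690 m/s.
Δv₁ = v_p − v_c1 = 14480 m/s.
At r₂: circular v_c2 = √(μ/r₂) = 12700 m/s; transfer-apojove v_a = √[μ(2/r₂ − 1/a_t)] = 5293 m/s.
Δv₂ = v_c2 − v_a = 7411 m/s.
Total Δv = Δv₁ + Δv₂ = 21890 m/s = 21.89 km/s.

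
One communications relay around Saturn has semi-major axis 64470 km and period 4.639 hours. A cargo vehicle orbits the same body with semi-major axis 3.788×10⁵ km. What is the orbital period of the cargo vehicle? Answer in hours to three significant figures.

Kepler's third law: T² ∝ a³, so T₂ = T₁ (a₂/a₁)^(3/2).
a₂/a₁ = 5.876, (a₂/a₁)^(3/2) = 14.24.
T₂ = 4.639 × 14.24 = 66.07 hours.

T₂ ≈ 66.1 hours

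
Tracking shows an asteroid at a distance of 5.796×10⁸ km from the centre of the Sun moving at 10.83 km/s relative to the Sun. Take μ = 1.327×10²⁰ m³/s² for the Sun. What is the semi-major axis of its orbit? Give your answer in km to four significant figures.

a ≈ 3.896×10⁸ km

r = 5.796×10¹¹ m.
Specific orbital energy ε = v²/2 − μ/r = (10830)²/2 − 1.327×10²⁰/5.796×10¹¹ = -1.703×10⁸ J/kg.
Since ε = −μ/(2a), a = −μ/(2ε) = 3.896×10¹¹ m = 3.8959×10⁸ km.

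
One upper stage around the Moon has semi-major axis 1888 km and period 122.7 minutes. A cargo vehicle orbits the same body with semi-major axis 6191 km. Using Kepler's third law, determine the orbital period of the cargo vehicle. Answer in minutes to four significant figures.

T₂ ≈ 728.6 minutes

Kepler's third law: T² ∝ a³, so T₂ = T₁ (a₂/a₁)^(3/2).
a₂/a₁ = 3.279, (a₂/a₁)^(3/2) = 5.938.
T₂ = 122.7 × 5.938 = 728.6 minutes.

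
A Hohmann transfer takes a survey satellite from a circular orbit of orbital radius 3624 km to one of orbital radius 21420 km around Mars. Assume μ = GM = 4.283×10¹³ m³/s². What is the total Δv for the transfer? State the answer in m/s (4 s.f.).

r₁ = 3624 km = 3.624×10⁶ m.
r₂ = 21420 km = 2.142×10⁷ m.
Transfer ellipse a_t = (r₁ + r₂)/2 = 1.252×10⁷ m.
At r₁: circular v_c1 = √(μ/r₁) = 3438 m/s; transfer-periapsis v_p = √[μ(2/r₁ − 1/a_t)] = 4496 m/s.
Δv₁ = v_p − v_c1 = 1058 m/s.
At r₂: circular v_c2 = √(μ/r₂) = 1414 m/s; transfer-apoapsis v_a = √[μ(2/r₂ − 1/a_t)] = 760.7 m/s.
Δv₂ = v_c2 − v_a = 653.3 m/s.
Total Δv = Δv₁ + Δv₂ = 1712 m/s.

Δv_total ≈ 1712 m/s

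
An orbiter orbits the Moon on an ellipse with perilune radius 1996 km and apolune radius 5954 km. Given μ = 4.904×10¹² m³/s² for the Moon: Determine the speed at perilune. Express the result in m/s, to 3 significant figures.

Semi-major axis a = (r_p + r_a)/2 = 3975.0 km = 3.975×10⁶ m.
Vis-viva: v² = μ(2/r − 1/a) = 4.904×10¹² × (1.002×10⁻⁶ − 2.516×10⁻⁷) = 3.680×10⁶ m²/s².
v = 1918 m/s.

v ≈ 1920 m/s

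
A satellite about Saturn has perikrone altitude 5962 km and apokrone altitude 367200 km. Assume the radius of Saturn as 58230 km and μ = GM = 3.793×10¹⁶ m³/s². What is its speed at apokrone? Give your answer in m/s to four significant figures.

r_p = 58230 + 5962 = 64192 km = 6.4192×10⁷ m.
r_a = 58230 + 367200 = 425430 km = 4.2543×10⁸ m.
Semi-major axis a = (r_p + r_a)/2 = 2.4481×10⁵ km = 2.448×10⁸ m.
Vis-viva: v² = μ(2/r − 1/a) = 3.793×10¹⁶ × (4.701×10⁻⁹ − 4.085×10⁻⁹) = 2.338×10⁷ m²/s².
v = 4835 m/s.

v ≈ 4835 m/s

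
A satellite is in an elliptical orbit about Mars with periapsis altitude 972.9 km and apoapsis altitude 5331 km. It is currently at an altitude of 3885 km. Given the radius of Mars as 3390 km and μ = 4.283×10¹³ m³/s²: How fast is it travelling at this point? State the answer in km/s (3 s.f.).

v ≈ 2.29 km/s

r_p = 3390 + 972.9 = 4362.9 km = 4.3629×10⁶ m.
r_a = 3390 + 5331 = 8721.0 km = 8.7210×10⁶ m.
r = 3390 + 3885 = 7275.0 km = 7.275×10⁶ m.
Semi-major axis a = (r_p + r_a)/2 = 6541.9 km = 6.542×10⁶ m.
Vis-viva: v² = μ(2/r − 1/a) = 4.283×10¹³ × (2.749×10⁻⁷ − 1.529×10⁻⁷) = 5.228×10⁶ m²/s².
v = 2286 m/s = 2.286 km/s.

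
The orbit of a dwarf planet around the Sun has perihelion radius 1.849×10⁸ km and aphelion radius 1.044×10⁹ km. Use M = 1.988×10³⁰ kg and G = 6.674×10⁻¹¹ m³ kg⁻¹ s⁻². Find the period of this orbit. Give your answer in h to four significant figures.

T ≈ 72980 h

μ = GM = 6.674×10⁻¹¹ × 1.988×10³⁰ = 1.327×10²⁰ m³/s².
Semi-major axis a = (r_p + r_a)/2 = (1.8490×10⁸ + 1.0440×10⁹)/2 = 6.1445×10⁸ km = 6.144×10¹¹ m.
By Kepler's third law T = 2π√(a³/μ) = 2π × 4.181×10⁷ = 2.627×10⁸ s.
= 72980 h.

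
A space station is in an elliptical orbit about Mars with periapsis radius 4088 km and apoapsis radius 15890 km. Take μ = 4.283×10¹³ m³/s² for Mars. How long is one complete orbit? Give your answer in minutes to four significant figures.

T ≈ 505.2 minutes

Semi-major axis a = (r_p + r_a)/2 = (4088.0 + 15890)/2 = 9989.0 km = 9.989×10⁶ m.
By Kepler's third law T = 2π√(a³/μ) = 2π × 4.824×10³ = 3.031×10⁴ s.
= 505.2 minutes.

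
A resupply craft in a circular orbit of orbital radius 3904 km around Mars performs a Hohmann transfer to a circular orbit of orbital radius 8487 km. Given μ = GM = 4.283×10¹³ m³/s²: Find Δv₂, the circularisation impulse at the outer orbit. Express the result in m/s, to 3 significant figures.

r₁ = 3904 km = 3.904×10⁶ m.
r₂ = 8487 km = 8.487×10⁶ m.
Transfer ellipse a_t = (r₁ + r₂)/2 = 6.196×10⁶ m.
At r₁: circular v_c1 = √(μ/r₁) = 3312 m/s; transfer-periapsis v_p = √[μ(2/r₁ − 1/a_t)] = 3877 m/s.
At r₂: circular v_c2 = √(μ/r₂) = 2246 m/s; transfer-apoapsis v_a = √[μ(2/r₂ − 1/a_t)] = 1783 m/s.
Δv₂ = v_c2 − v_a = 463.2 m/s.

Δv ≈ 463 m/s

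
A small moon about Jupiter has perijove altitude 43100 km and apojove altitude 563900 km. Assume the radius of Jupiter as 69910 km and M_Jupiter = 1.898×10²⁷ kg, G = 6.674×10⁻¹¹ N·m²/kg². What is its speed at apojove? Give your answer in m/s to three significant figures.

μ = GM = 6.674×10⁻¹¹ × 1.898×10²⁷ = 1.267×10¹⁷ m³/s².
r_p = 69910 + 43100 = 113010 km = 1.1301×10⁸ m.
r_a = 69910 + 563900 = 633810 km = 6.3381×10⁸ m.
Semi-major axis a = (r_p + r_a)/2 = 3.7341×10⁵ km = 3.734×10⁸ m.
Vis-viva: v² = μ(2/r − 1/a) = 1.267×10¹⁷ × (3.156×10⁻⁹ − 2.678×10⁻⁹) = 6.049×10⁷ m²/s².
v = 7777 m/s.

v ≈ 7780 m/s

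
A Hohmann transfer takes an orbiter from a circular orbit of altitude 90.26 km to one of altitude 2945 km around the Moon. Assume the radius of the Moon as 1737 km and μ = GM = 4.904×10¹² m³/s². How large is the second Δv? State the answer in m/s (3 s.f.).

r₁ = 1737 + 90.26 = 1827.3 km = 1.8273×10⁶ m.
r₂ = 1737 + 2945 = 4682.0 km = 4.6820×10⁶ m.
Transfer ellipse a_t = (r₁ + r₂)/2 = 3.255×10⁶ m.
At r₁: circular v_c1 = √(μ/r₁) = 1638 m/s; transfer-perilune v_p = √[μ(2/r₁ − 1/a_t)] = 1965 m/s.
At r₂: circular v_c2 = √(μ/r₂) = 1023 m/s; transfer-apolune v_a = √[μ(2/r₂ − 1/a_t)] = 766.8 m/s.
Δv₂ = v_c2 − v_a = 256.6 m/s.

Δv ≈ 257 m/s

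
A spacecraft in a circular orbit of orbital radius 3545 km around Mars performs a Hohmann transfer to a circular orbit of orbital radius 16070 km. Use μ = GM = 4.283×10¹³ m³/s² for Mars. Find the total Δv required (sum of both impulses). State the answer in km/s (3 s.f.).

Δv_total ≈ 1.62 km/s

r₁ = 3545 km = 3.545×10⁶ m.
r₂ = 16070 km = 1.607×10⁷ m.
Transfer ellipse a_t = (r₁ + r₂)/2 = 9.808×10⁶ m.
At r₁: circular v_c1 = √(μ/r₁) = 3476 m/s; transfer-periapsis v_p = √[μ(2/r₁ − 1/a_t)] = 4449 m/s.
Δv₁ = v_p − v_c1 = 973.4 m/s.
At r₂: circular v_c2 = √(μ/r₂) = 1633 m/s; transfer-apoapsis v_a = √[μ(2/r₂ − 1/a_t)] = 981.5 m/s.
Δv₂ = v_c2 − v_a = 651.0 m/s.
Total Δv = Δv₁ + Δv₂ = 1624 m/s = 1.624 km/s.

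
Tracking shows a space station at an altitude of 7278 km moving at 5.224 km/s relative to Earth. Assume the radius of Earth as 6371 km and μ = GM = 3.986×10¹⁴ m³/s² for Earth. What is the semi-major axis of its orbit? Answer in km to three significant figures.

a ≈ 12800 km

r = 6371 + 7278 = 13649 km = 1.365×10⁷ m.
Vis-viva rearranged: 1/a = 2/r − v²/μ = 1.465×10⁻⁷ − 6.847×10⁻⁸ = 7.807×10⁻⁸ m⁻¹.
a = 1.281×10⁷ m = 12810 km.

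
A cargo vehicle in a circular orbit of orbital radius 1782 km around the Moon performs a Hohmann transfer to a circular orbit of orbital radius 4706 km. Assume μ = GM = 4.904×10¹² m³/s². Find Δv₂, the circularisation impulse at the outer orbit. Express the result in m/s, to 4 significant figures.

Δv ≈ 264.2 m/s

r₁ = 1782 km = 1.782×10⁶ m.
r₂ = 4706 km = 4.706×10⁶ m.
Transfer ellipse a_t = (r₁ + r₂)/2 = 3.244×10⁶ m.
At r₁: circular v_c1 = √(μ/r₁) = 1659 m/s; transfer-perilune v_p = √[μ(2/r₁ − 1/a_t)] = 1998 m/s.
At r₂: circular v_c2 = √(μ/r₂) = 1021 m/s; transfer-apolune v_a = √[μ(2/r₂ − 1/a_t)] = 756.6 m/s.
Δv₂ = v_c2 − v_a = 264.2 m/s.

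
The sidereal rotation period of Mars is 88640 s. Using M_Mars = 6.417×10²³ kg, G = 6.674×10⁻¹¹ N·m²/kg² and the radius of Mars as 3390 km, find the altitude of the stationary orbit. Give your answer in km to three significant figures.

h_sync ≈ 17000 km

μ = GM = 6.674×10⁻¹¹ × 6.417×10²³ = 4.283×10¹³ m³/s².
A synchronous orbit has period T, so by Kepler's third law a = (μT²/4π²)^(1/3).
μT²/4π² = 4.283×10¹³ × (8.864×10⁴)² / 39.48 = 8.524×10²¹ m³.
a = 2.043×10⁷ m = 20427 km.
Altitude h = a − R = 20427 − 3390 = 17037 km.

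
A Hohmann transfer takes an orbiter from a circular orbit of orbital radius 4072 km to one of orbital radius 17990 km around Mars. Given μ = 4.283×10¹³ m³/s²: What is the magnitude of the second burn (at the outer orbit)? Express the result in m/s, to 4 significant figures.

Δv ≈ 605.5 m/s

r₁ = 4072 km = 4.072×10⁶ m.
r₂ = 17990 km = 1.799×10⁷ m.
Transfer ellipse a_t = (r₁ + r₂)/2 = 1.103×10⁷ m.
At r₁: circular v_c1 = √(μ/r₁) = 3243 m/s; transfer-periapsis v_p = √[μ(2/r₁ − 1/a_t)] = 4142 m/s.
At r₂: circular v_c2 = √(μ/r₂) = 1543 m/s; transfer-apoapsis v_a = √[μ(2/r₂ − 1/a_t)] = 937.5 m/s.
Δv₂ = v_c2 − v_a = 605.5 m/s.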